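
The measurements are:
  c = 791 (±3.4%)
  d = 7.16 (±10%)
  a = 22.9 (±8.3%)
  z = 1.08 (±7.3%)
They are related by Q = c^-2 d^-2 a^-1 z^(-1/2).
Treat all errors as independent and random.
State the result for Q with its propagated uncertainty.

(1.31 ± 0.301) × 10^-9

For a monomial Q ∝ c^-2, d^-2, a^-1, z^(-1/2), fractional errors add in quadrature:
  (-2·δc/c)² = (-2×0.0340)² = 0.00462;  (-2·δd/d)² = (-2×0.100)² = 0.0400;  (-1·δa/a)² = (-1×0.0830)² = 0.00689;  (−½·δz/z)² = (-0.5×0.0730)² = 0.00133
δQ/Q = √(0.0528) = 0.230
Q = 1.31e-09, so δQ = 0.230 × 1.31e-09 = 3.01e-10.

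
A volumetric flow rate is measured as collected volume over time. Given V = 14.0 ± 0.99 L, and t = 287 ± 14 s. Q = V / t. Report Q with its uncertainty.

Since Q is a product/quotient, work with relative uncertainties:
  (1·δV/V)² = (1×0.0707)² = 0.00500;  (-1·δt/t)² = (-1×0.0488)² = 0.00238
δQ/Q = √(0.00738) = 0.0859
Q = 0.0488 L/s, so δQ = 0.0859 × 0.0488 = 0.00419 L/s.

0.0488 ± 0.00419 L/s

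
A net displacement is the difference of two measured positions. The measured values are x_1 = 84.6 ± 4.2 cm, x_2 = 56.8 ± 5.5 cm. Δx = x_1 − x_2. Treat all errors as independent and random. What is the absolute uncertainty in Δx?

6.92 cm

Each term contributes (cᵢ δxᵢ)² to (δΔx)²:
  (δx_1)² = 17.6;  (δx_2)² = 30.2
δΔx = √(47.9) = 6.92 cm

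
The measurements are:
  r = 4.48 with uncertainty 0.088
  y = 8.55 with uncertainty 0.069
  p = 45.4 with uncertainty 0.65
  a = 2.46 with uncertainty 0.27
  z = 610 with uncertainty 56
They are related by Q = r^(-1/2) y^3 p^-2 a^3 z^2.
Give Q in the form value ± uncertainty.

(7.94 ± 3.01) × 10^5

For a monomial Q ∝ r^(-1/2), y^3, p^-2, a^3, z^2, fractional errors add in quadrature:
  (−½·δr/r)² = (-0.5×0.0196)² = 9.65e-05;  (3·δy/y)² = (3×0.00807)² = 0.000586;  (-2·δp/p)² = (-2×0.0143)² = 0.000820;  (3·δa/a)² = (3×0.110)² = 0.108;  (2·δz/z)² = (2×0.0918)² = 0.0337
δQ/Q = √(0.144) = 0.379
Q = 7.94e+05, so δQ = 0.379 × 7.94e+05 = 3.01e+05.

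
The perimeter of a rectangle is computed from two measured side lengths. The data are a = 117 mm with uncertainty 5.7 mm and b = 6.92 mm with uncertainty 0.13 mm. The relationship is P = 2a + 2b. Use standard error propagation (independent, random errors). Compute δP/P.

For a sum/difference, combine absolute errors in quadrature:
  (2·δa)² = 130;  (2·δb)² = 0.0676
δP = √(130) = 11.4 mm
P = 248 mm, so δP/P = 11.4/248 = 0.0460.

0.0460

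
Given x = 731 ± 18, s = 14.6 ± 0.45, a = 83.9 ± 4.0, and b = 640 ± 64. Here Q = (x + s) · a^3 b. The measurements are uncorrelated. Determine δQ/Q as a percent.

Let u = x + s = 746. δu = √(δx² + δs²) = √(324 + 0.203) = 18.0, so δu/u = 0.0241.
Q is then a monomial in u, a, b:
δQ/Q = √((δu/u)² + (3·δa/a)² + (1·δb/b)²) = √(0.000583 + 0.0205 + 0.0100) = 0.176

17.6%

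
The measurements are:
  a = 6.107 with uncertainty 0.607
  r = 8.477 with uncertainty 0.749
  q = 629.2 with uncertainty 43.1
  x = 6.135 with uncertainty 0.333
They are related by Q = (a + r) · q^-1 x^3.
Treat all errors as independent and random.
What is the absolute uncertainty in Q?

1.01

Let u = a + r = 14.58. δu = √(δa² + δr²) = √(0.368 + 0.561) = 0.964, so δu/u = 0.0661.
Q is then a monomial in u, q, x:
δQ/Q = √((δu/u)² + (-1·δq/q)² + (3·δx/x)²) = √(0.00437 + 0.00469 + 0.0265) = 0.189
Q = 5.352, so δQ = 0.189 × 5.352 = 1.01.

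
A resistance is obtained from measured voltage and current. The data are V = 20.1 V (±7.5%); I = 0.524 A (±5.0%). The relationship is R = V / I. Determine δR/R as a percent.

R is a product of powers, so relative uncertainties combine in quadrature:
  (1·δV/V)² = (1×0.0750)² = 0.00562;  (-1·δI/I)² = (-1×0.0500)² = 0.00250
δR/R = √(0.00813) = 0.0901

9.01%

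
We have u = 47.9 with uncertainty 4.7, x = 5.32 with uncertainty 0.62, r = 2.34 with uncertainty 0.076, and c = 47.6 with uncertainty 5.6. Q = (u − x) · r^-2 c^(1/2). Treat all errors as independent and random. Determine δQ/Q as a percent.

14.2%

Let w = u − x = 42.6. δw = √(δu² + δx²) = √(22.1 + 0.384) = 4.74, so δw/w = 0.111.
Q is then a monomial in w, r, c:
δQ/Q = √((δw/w)² + (-2·δr/r)² + (½·δc/c)²) = √(0.0124 + 0.00422 + 0.00346) = 0.142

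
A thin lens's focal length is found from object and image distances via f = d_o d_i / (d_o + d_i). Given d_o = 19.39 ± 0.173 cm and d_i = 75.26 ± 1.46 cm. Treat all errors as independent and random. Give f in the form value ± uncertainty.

15.42 ± 0.125 cm

∂f/∂d_o = (d_i/(d_o+d_i))² = 0.632;  ∂f/∂d_i = (d_o/(d_o+d_i))² = 0.0420
δf = √((∂f/∂d_o · δd_o)² + (∂f/∂d_i · δd_i)²) = √(0.0120 + 0.00375) = 0.125 cm
f = 15.42 cm.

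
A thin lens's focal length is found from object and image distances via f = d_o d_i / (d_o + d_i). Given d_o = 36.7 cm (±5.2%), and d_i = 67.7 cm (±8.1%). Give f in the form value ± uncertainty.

∂f/∂d_o = (d_i/(d_o+d_i))² = 0.421;  ∂f/∂d_i = (d_o/(d_o+d_i))² = 0.124
δf = √((∂f/∂d_o · δd_o)² + (∂f/∂d_i · δd_i)²) = √(0.644 + 0.459) = 1.05 cm
f = 23.8 cm.

23.8 ± 1.05 cm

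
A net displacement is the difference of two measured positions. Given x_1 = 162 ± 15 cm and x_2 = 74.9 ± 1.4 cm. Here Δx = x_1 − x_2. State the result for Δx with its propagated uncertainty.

Δx is a linear combination, so absolute uncertainties add in quadrature:
  (δx_1)² = 225;  (δx_2)² = 1.96
δΔx = √(227) = 15.1 cm
Δx = 87.1 cm.

87.1 ± 15.1 cm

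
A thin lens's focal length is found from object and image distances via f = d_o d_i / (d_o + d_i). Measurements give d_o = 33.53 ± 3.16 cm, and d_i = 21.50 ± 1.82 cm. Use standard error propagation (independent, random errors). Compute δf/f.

0.0634

∂f/∂d_o = (d_i/(d_o+d_i))² = 0.153;  ∂f/∂d_i = (d_o/(d_o+d_i))² = 0.371
δf = √((∂f/∂d_o · δd_o)² + (∂f/∂d_i · δd_i)²) = √(0.233 + 0.457) = 0.830 cm
f = 13.10 cm, so δf/f = 0.830/13.10 = 0.0634.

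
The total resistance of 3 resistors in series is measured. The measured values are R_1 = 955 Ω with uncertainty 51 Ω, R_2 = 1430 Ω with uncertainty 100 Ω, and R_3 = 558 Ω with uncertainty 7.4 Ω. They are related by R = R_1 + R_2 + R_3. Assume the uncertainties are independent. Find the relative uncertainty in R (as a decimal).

0.0382

Absolute uncertainties add in quadrature for a linear combination:
  (δR_1)² = 2600;  (δR_2)² = 10000;  (δR_3)² = 54.8
δR = √(12700) = 112 Ω
R = 2940 Ω, so δR/R = 112/2940 = 0.0382.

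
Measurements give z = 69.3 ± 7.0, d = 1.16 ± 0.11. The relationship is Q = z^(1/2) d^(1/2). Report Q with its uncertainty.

Q is a product of powers, so relative uncertainties combine in quadrature:
  (½·δz/z)² = (0.5×0.101)² = 0.00255;  (½·δd/d)² = (0.5×0.0948)² = 0.00225
δQ/Q = √(0.00480) = 0.0693
Q = 8.97, so δQ = 0.0693 × 8.97 = 0.621.

8.97 ± 0.621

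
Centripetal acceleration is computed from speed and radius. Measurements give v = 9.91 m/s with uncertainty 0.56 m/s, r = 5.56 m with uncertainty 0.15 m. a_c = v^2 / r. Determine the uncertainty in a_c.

Since a_c is a product/quotient, work with relative uncertainties:
  (2·δv/v)² = (2×0.0565)² = 0.0128;  (-1·δr/r)² = (-1×0.0270)² = 0.000728
δa_c/a_c = √(0.0135) = 0.116
a_c = 17.7 m/s^2, so δa_c = 0.116 × 17.7 = 2.05 m/s^2.

2.05 m/s^2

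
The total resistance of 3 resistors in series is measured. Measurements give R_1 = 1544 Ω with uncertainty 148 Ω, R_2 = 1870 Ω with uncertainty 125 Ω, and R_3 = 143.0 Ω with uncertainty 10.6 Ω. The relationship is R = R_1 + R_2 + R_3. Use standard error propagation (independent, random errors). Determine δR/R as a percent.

5.45%

R is a linear combination, so absolute uncertainties add in quadrature:
  (δR_1)² = 21900;  (δR_2)² = 15600;  (δR_3)² = 112
δR = √(37600) = 194 Ω
R = 3557 Ω, so δR/R = 194/3557 = 0.0545.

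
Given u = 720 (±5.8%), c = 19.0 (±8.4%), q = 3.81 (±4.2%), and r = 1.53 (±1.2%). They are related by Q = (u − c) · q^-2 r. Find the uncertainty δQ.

7.66

Let w = u − c = 701. δw = √(δu² + δc²) = √(1740 + 2.55) = 41.8, so δw/w = 0.0596.
Q is then a monomial in w, q, r:
δQ/Q = √((δw/w)² + (-2·δq/q)² + (1·δr/r)²) = √(0.00355 + 0.00706 + 0.000144) = 0.104
Q = 73.9, so δQ = 0.104 × 73.9 = 7.66.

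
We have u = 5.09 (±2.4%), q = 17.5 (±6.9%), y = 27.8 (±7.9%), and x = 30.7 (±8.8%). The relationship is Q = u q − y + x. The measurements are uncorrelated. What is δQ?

Let p = u·q = 89.1. δp/p = √((1·δu/u)² + (1·δq/q)²) = √(0.000576 + 0.00476) = 0.0731, so δp = 6.51.
Q = p − y + x: δQ = √(δp² + δy² + δx²) = √(42.3 + 4.82 + 7.30) = 7.38

7.38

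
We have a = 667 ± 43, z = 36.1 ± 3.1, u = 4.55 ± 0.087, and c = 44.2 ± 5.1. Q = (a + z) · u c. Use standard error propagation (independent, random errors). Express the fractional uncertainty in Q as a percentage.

13.2%

Let w = a + z = 703. δw = √(δa² + δz²) = √(1850 + 9.61) = 43.1, so δw/w = 0.0613.
Q is then a monomial in w, u, c:
δQ/Q = √((δw/w)² + (1·δu/u)² + (1·δc/c)²) = √(0.00376 + 0.000366 + 0.0133) = 0.132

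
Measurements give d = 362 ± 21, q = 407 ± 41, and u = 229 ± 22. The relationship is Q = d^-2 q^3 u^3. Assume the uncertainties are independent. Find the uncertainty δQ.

Q is a product of powers, so relative uncertainties combine in quadrature:
  (-2·δd/d)² = (-2×0.0580)² = 0.0135;  (3·δq/q)² = (3×0.101)² = 0.0913;  (3·δu/u)² = (3×0.0961)² = 0.0831
δQ/Q = √(0.188) = 0.433
Q = 6.18e+09, so δQ = 0.433 × 6.18e+09 = 2.68e+09.

2.68e+09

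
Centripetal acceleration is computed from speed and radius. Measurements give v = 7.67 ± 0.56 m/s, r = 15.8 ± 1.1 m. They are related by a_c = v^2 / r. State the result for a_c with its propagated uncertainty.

3.72 ± 0.602 m/s^2

Each factor contributes (exponent × relative error)² to (δa_c/a_c)²:
  (2·δv/v)² = (2×0.0730)² = 0.0213;  (-1·δr/r)² = (-1×0.0696)² = 0.00485
δa_c/a_c = √(0.0262) = 0.162
a_c = 3.72 m/s^2, so δa_c = 0.162 × 3.72 = 0.602 m/s^2.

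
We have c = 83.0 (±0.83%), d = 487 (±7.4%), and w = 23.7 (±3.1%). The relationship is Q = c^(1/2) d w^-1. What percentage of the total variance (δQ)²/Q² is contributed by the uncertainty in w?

(δQ/Q)² = (½·δc/c)² + (1·δd/d)² + (-1·δw/w)²
  c term: (0.5×0.00830)² = 1.72e-05
  d term: (1×0.0740)² = 0.00548
  w term: (-1×0.0310)² = 0.000961
Total = 0.00645. Share from w = 0.000961/0.00645 = 0.149.

14.9%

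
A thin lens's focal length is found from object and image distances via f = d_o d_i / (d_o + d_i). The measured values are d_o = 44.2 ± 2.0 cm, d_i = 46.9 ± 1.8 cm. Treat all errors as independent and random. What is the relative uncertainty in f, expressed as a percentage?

2.98%

∂f/∂d_o = (d_i/(d_o+d_i))² = 0.265;  ∂f/∂d_i = (d_o/(d_o+d_i))² = 0.235
δf = √((∂f/∂d_o · δd_o)² + (∂f/∂d_i · δd_i)²) = √(0.281 + 0.180) = 0.679 cm
f = 22.8 cm, so δf/f = 0.679/22.8 = 0.0298.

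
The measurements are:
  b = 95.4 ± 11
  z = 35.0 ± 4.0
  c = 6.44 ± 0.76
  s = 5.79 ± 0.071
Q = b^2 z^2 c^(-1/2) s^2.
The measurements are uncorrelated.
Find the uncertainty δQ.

Each factor contributes (exponent × relative error)² to (δQ/Q)²:
  (2·δb/b)² = (2×0.115)² = 0.0532;  (2·δz/z)² = (2×0.114)² = 0.0522;  (−½·δc/c)² = (-0.5×0.118)² = 0.00348;  (2·δs/s)² = (2×0.0123)² = 0.000601
δQ/Q = √(0.110) = 0.331
Q = 1.47e+08, so δQ = 0.331 × 1.47e+08 = 4.87e+07.

4.87e+07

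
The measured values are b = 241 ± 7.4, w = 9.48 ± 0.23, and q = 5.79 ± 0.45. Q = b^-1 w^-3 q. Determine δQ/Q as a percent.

11.1%

For a monomial Q ∝ b^-1, w^-3, q, fractional errors add in quadrature:
  (-1·δb/b)² = (-1×0.0307)² = 0.000943;  (-3·δw/w)² = (-3×0.0243)² = 0.00530;  (1·δq/q)² = (1×0.0777)² = 0.00604
δQ/Q = √(0.0123) = 0.111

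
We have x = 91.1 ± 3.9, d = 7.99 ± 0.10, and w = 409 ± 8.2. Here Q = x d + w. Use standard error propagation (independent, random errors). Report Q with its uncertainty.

Let p = x·d = 728. δp/p = √((1·δx/x)² + (1·δd/d)²) = √(0.00183 + 0.000157) = 0.0446, so δp = 32.5.
Q = p + w: δQ = √(δp² + δw²) = √(1050 + 67.2) = 33.5
Q = 1140.

1140 ± 33.5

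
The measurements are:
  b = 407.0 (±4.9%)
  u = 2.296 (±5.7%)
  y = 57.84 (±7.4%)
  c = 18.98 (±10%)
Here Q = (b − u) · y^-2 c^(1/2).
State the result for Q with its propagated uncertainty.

Let w = b − u = 404.7. δw = √(δb² + δu²) = √(398 + 0.0171) = 19.9, so δw/w = 0.0493.
Q is then a monomial in w, y, c:
δQ/Q = √((δw/w)² + (-2·δy/y)² + (½·δc/c)²) = √(0.00243 + 0.0219 + 0.00250) = 0.164
Q = 0.5270, so δQ = 0.164 × 0.5270 = 0.0863.

0.5270 ± 0.0863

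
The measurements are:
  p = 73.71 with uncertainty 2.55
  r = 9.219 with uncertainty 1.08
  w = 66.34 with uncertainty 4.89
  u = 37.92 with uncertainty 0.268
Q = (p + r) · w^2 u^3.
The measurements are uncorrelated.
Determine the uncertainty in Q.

3.04e+09

Let h = p + r = 82.93. δh = √(δp² + δr²) = √(6.50 + 1.17) = 2.77, so δh/h = 0.0334.
Q is then a monomial in h, w, u:
δQ/Q = √((δh/h)² + (2·δw/w)² + (3·δu/u)²) = √(0.00112 + 0.0217 + 0.000450) = 0.153
Q = 1.99e+10, so δQ = 0.153 × 1.99e+10 = 3.04e+09.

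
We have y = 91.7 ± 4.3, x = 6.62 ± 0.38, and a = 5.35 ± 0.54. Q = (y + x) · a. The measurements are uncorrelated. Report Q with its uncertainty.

526 ± 57.9

Let u = y + x = 98.3. δu = √(δy² + δx²) = √(18.5 + 0.144) = 4.32, so δu/u = 0.0439.
Q is then a monomial in u, a:
δQ/Q = √((δu/u)² + (1·δa/a)²) = √(0.00193 + 0.0102) = 0.110
Q = 526, so δQ = 0.110 × 526 = 57.9.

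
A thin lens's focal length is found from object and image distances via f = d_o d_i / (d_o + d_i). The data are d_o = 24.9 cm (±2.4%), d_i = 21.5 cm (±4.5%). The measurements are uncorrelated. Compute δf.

0.307 cm

∂f/∂d_o = (d_i/(d_o+d_i))² = 0.215;  ∂f/∂d_i = (d_o/(d_o+d_i))² = 0.288
δf = √((∂f/∂d_o · δd_o)² + (∂f/∂d_i · δd_i)²) = √(0.0165 + 0.0776) = 0.307 cm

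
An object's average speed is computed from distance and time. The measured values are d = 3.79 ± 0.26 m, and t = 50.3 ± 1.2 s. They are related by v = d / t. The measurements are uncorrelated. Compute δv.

Since v is a product/quotient, work with relative uncertainties:
  (1·δd/d)² = (1×0.0686)² = 0.00471;  (-1·δt/t)² = (-1×0.0239)² = 0.000569
δv/v = √(0.00528) = 0.0726
v = 0.0753 m/s, so δv = 0.0726 × 0.0753 = 0.00547 m/s.

0.00547 m/s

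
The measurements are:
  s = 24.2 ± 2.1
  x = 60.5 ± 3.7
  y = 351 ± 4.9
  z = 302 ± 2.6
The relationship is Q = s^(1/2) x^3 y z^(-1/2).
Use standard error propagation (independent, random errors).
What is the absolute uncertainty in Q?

Q is a product of powers, so relative uncertainties combine in quadrature:
  (½·δs/s)² = (0.5×0.0868)² = 0.00188;  (3·δx/x)² = (3×0.0612)² = 0.0337;  (1·δy/y)² = (1×0.0140)² = 0.000195;  (−½·δz/z)² = (-0.5×0.00861)² = 1.85e-05
δQ/Q = √(0.0358) = 0.189
Q = 2.2e+07, so δQ = 0.189 × 2.2e+07 = 4.16e+06.

4.16e+06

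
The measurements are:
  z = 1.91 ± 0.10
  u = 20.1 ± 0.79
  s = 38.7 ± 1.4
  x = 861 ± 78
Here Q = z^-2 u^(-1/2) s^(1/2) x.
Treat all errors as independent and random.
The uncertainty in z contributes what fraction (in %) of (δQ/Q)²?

55.1%

(δQ/Q)² = (-2·δz/z)² + (−½·δu/u)² + (½·δs/s)² + (1·δx/x)²
  z term: (-2×0.0524)² = 0.0110
  u term: (-0.5×0.0393)² = 0.000386
  s term: (0.5×0.0362)² = 0.000327
  x term: (1×0.0906)² = 0.00821
Total = 0.0199. Share from z = 0.0110/0.0199 = 0.551.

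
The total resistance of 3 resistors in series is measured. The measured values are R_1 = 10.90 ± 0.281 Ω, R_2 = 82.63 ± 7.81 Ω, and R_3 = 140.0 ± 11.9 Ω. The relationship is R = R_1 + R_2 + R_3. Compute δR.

Absolute uncertainties add in quadrature for a linear combination:
  (δR_1)² = 0.0790;  (δR_2)² = 61.0;  (δR_3)² = 142
δR = √(203) = 14.2 Ω

14.2 Ω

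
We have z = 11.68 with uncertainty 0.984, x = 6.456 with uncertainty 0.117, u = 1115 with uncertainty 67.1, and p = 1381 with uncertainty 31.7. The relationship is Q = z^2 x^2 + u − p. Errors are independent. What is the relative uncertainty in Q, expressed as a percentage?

18.1%

Let w = z^2·x^2 = 5686. δw/w = √((2·δz/z)² + (2·δx/x)²) = √(0.0284 + 0.00131) = 0.172, so δw = 980.
Q = w + u − p: δQ = √(δw² + δu² + δp²) = √(9.6e+05 + 4500 + 1000) = 983
Q = 5420, so δQ/Q = 983/5420 = 0.181.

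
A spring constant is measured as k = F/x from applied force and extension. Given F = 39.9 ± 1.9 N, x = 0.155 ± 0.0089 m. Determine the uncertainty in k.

19.2 N/m

Each factor contributes (exponent × relative error)² to (δk/k)²:
  (1·δF/F)² = (1×0.0476)² = 0.00227;  (-1·δx/x)² = (-1×0.0574)² = 0.00330
δk/k = √(0.00556) = 0.0746
k = 257 N/m, so δk = 0.0746 × 257 = 19.2 N/m.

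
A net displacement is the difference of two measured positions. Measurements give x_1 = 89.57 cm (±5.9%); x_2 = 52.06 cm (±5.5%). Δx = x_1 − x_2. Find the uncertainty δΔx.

For a sum/difference, combine absolute errors in quadrature:
  (δx_1)² = 27.9;  (δx_2)² = 8.20
δΔx = √(36.1) = 6.01 cm

6.01 cm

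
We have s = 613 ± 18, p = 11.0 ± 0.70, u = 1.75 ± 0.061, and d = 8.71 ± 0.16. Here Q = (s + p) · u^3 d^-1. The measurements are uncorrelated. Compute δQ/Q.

Let w = s + p = 624. δw = √(δs² + δp²) = √(324 + 0.490) = 18.0, so δw/w = 0.0289.
Q is then a monomial in w, u, d:
δQ/Q = √((δw/w)² + (3·δu/u)² + (-1·δd/d)²) = √(0.000833 + 0.0109 + 0.000337) = 0.110

0.110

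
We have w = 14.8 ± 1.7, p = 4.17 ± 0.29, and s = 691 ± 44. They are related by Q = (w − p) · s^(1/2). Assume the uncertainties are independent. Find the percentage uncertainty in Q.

16.5%

Let u = w − p = 10.6. δu = √(δw² + δp²) = √(2.89 + 0.0841) = 1.72, so δu/u = 0.162.
Q is then a monomial in u, s:
δQ/Q = √((δu/u)² + (½·δs/s)²) = √(0.0263 + 0.00101) = 0.165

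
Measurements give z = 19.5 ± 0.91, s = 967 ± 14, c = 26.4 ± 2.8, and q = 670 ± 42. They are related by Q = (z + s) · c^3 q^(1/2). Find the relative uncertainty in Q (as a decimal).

Let u = z + s = 986. δu = √(δz² + δs²) = √(0.828 + 196) = 14.0, so δu/u = 0.0142.
Q is then a monomial in u, c, q:
δQ/Q = √((δu/u)² + (3·δc/c)² + (½·δq/q)²) = √(0.000202 + 0.101 + 0.000982) = 0.320

0.320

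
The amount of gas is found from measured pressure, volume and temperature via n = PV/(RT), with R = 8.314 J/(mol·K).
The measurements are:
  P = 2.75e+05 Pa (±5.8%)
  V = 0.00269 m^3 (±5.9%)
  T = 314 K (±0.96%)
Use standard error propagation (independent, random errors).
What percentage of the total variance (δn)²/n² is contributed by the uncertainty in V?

(δn/n)² = (1·δP/P)² + (1·δV/V)² + (-1·δT/T)²
  P term: (1×0.0580)² = 0.00336
  V term: (1×0.0590)² = 0.00348
  T term: (-1×0.00960)² = 9.22e-05
Total = 0.00694. Share from V = 0.00348/0.00694 = 0.502.

50.2%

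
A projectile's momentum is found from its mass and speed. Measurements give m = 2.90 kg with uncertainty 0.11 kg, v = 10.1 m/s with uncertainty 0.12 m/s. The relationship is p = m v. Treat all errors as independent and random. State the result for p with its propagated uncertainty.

Since p is a product/quotient, work with relative uncertainties:
  (1·δm/m)² = (1×0.0379)² = 0.00144;  (1·δv/v)² = (1×0.0119)² = 0.000141
δp/p = √(0.00158) = 0.0397
p = 29.3 kg·m/s, so δp = 0.0397 × 29.3 = 1.16 kg·m/s.

29.3 ± 1.16 kg·m/s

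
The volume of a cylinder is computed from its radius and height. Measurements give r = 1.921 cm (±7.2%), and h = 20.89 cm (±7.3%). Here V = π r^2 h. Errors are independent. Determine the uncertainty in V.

39.1 cm^3

Relative error in a monomial: (δV/V)² = Σ (nᵢ · δxᵢ/xᵢ)².
  (2·δr/r)² = (2×0.0720)² = 0.0207;  (1·δh/h)² = (1×0.0730)² = 0.00533
δV/V = √(0.0261) = 0.161
V = 242.2 cm^3, so δV = 0.161 × 242.2 = 39.1 cm^3.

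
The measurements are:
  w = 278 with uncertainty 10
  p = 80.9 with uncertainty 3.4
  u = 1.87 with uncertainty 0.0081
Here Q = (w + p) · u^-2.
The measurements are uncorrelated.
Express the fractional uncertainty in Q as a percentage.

Let h = w + p = 359. δh = √(δw² + δp²) = √(100 + 11.6) = 10.6, so δh/h = 0.0294.
Q is then a monomial in h, u:
δQ/Q = √((δh/h)² + (-2·δu/u)²) = √(0.000866 + 7.5e-05) = 0.0307

3.07%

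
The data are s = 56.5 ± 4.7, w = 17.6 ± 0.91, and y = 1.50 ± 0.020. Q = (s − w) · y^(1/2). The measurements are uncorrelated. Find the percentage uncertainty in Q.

12.3%

Let u = s − w = 38.9. δu = √(δs² + δw²) = √(22.1 + 0.828) = 4.79, so δu/u = 0.123.
Q is then a monomial in u, y:
δQ/Q = √((δu/u)² + (½·δy/y)²) = √(0.0151 + 4.44e-05) = 0.123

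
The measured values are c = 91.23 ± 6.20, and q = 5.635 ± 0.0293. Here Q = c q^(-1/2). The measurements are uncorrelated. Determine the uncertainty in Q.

2.61

Each factor contributes (exponent × relative error)² to (δQ/Q)²:
  (1·δc/c)² = (1×0.0680)² = 0.00462;  (−½·δq/q)² = (-0.5×0.00520)² = 6.76e-06
δQ/Q = √(0.00463) = 0.0680
Q = 38.43, so δQ = 0.0680 × 38.43 = 2.61.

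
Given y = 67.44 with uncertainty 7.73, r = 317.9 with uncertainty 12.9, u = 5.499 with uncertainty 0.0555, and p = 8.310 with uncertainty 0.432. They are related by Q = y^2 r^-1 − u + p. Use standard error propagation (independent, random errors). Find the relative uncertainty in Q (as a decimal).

0.196

Let w = y^2·r^-1 = 14.31. δw/w = √((2·δy/y)² + (-1·δr/r)²) = √(0.0526 + 0.00165) = 0.233, so δw = 3.33.
Q = w − u + p: δQ = √(δw² + δu² + δp²) = √(11.1 + 0.00308 + 0.187) = 3.36
Q = 17.12, so δQ/Q = 3.36/17.12 = 0.196.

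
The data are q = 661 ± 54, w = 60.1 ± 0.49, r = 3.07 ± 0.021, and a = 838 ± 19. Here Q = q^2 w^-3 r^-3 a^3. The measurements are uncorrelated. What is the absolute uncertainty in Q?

Since Q is a product/quotient, work with relative uncertainties:
  (2·δq/q)² = (2×0.0817)² = 0.0267;  (-3·δw/w)² = (-3×0.00815)² = 0.000598;  (-3·δr/r)² = (-3×0.00684)² = 0.000421;  (3·δa/a)² = (3×0.0227)² = 0.00463
δQ/Q = √(0.0323) = 0.180
Q = 4.09e+07, so δQ = 0.180 × 4.09e+07 = 7.36e+06.

7.36e+06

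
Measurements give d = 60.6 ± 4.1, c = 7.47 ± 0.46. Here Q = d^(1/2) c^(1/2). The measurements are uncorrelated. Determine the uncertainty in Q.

0.973

Products/powers → add relative errors in quadrature, weighted by exponent:
  (½·δd/d)² = (0.5×0.0677)² = 0.00114;  (½·δc/c)² = (0.5×0.0616)² = 0.000948
δQ/Q = √(0.00209) = 0.0457
Q = 21.3, so δQ = 0.0457 × 21.3 = 0.973.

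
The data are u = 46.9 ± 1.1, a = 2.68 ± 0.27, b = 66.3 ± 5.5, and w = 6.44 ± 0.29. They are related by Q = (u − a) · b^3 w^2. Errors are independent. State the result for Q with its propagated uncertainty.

(5.34 ± 1.42) × 10^8

Let h = u − a = 44.2. δh = √(δu² + δa²) = √(1.21 + 0.0729) = 1.13, so δh/h = 0.0256.
Q is then a monomial in h, b, w:
δQ/Q = √((δh/h)² + (3·δb/b)² + (2·δw/w)²) = √(0.000656 + 0.0619 + 0.00811) = 0.266
Q = 5.34e+08, so δQ = 0.266 × 5.34e+08 = 1.42e+08.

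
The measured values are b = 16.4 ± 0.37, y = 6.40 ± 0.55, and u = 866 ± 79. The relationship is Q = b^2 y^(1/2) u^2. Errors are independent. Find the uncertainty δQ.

Q is a product of powers, so relative uncertainties combine in quadrature:
  (2·δb/b)² = (2×0.0226)² = 0.00204;  (½·δy/y)² = (0.5×0.0859)² = 0.00185;  (2·δu/u)² = (2×0.0912)² = 0.0333
δQ/Q = √(0.0372) = 0.193
Q = 5.1e+08, so δQ = 0.193 × 5.1e+08 = 9.84e+07.

9.84e+07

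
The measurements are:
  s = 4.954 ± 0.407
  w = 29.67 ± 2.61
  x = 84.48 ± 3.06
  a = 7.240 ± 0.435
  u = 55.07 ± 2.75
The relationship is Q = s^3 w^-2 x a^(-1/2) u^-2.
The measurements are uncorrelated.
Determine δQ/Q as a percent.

32.2%

For a monomial Q ∝ s^3, w^-2, x, a^(-1/2), u^-2, fractional errors add in quadrature:
  (3·δs/s)² = (3×0.0822)² = 0.0607;  (-2·δw/w)² = (-2×0.0880)² = 0.0310;  (1·δx/x)² = (1×0.0362)² = 0.00131;  (−½·δa/a)² = (-0.5×0.0601)² = 0.000902;  (-2·δu/u)² = (-2×0.0499)² = 0.00997
δQ/Q = √(0.104) = 0.322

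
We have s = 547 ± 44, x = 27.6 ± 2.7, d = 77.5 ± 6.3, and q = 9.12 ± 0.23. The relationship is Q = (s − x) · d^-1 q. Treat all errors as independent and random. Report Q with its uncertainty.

Let u = s − x = 519. δu = √(δs² + δx²) = √(1940 + 7.29) = 44.1, so δu/u = 0.0849.
Q is then a monomial in u, d, q:
δQ/Q = √((δu/u)² + (-1·δd/d)² + (1·δq/q)²) = √(0.00720 + 0.00661 + 0.000636) = 0.120
Q = 61.1, so δQ = 0.120 × 61.1 = 7.35.

61.1 ± 7.35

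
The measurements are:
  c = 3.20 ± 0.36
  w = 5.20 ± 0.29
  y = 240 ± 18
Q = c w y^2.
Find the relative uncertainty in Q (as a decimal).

0.196

Since Q is a product/quotient, work with relative uncertainties:
  (1·δc/c)² = (1×0.112)² = 0.0127;  (1·δw/w)² = (1×0.0558)² = 0.00311;  (2·δy/y)² = (2×0.0750)² = 0.0225
δQ/Q = √(0.0383) = 0.196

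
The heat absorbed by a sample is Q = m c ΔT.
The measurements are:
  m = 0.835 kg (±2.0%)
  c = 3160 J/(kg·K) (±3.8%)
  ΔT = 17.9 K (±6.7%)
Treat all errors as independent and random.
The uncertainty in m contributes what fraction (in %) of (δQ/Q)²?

6.32%

(δQ/Q)² = (1·δm/m)² + (1·δc/c)² + (1·δΔT/ΔT)²
  m term: (1×0.0200)² = 0.000400
  c term: (1×0.0380)² = 0.00144
  ΔT term: (1×0.0670)² = 0.00449
Total = 0.00633. Share from m = 0.000400/0.00633 = 0.0632.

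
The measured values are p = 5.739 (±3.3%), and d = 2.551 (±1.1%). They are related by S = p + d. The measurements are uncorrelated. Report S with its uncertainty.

S is a linear combination, so absolute uncertainties add in quadrature:
  (δp)² = 0.0359;  (δd)² = 0.000787
δS = √(0.0367) = 0.191
S = 8.290.

8.290 ± 0.191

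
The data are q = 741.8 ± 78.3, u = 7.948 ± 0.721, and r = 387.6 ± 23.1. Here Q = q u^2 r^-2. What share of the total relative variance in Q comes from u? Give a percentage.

56.5%

(δQ/Q)² = (1·δq/q)² + (2·δu/u)² + (-2·δr/r)²
  q term: (1×0.106)² = 0.0111
  u term: (2×0.0907)² = 0.0329
  r term: (-2×0.0596)² = 0.0142
Total = 0.0583. Share from u = 0.0329/0.0583 = 0.565.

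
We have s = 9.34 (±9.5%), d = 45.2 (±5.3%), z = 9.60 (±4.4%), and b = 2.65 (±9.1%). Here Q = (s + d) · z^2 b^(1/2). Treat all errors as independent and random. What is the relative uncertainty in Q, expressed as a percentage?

Let u = s + d = 54.5. δu = √(δs² + δd²) = √(0.787 + 5.74) = 2.55, so δu/u = 0.0468.
Q is then a monomial in u, z, b:
δQ/Q = √((δu/u)² + (2·δz/z)² + (½·δb/b)²) = √(0.00219 + 0.00774 + 0.00207) = 0.110

11.0%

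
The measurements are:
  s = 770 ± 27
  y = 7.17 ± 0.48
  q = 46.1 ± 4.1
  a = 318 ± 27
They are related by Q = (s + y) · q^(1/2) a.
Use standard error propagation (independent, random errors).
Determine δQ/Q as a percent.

10.2%

Let u = s + y = 777. δu = √(δs² + δy²) = √(729 + 0.230) = 27.0, so δu/u = 0.0347.
Q is then a monomial in u, q, a:
δQ/Q = √((δu/u)² + (½·δq/q)² + (1·δa/a)²) = √(0.00121 + 0.00198 + 0.00721) = 0.102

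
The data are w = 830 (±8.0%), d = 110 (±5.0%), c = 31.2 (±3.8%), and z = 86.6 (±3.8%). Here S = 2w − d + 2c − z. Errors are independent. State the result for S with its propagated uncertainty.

S is a linear combination, so absolute uncertainties add in quadrature:
  (2·δw)² = 17600;  (δd)² = 30.2;  (2·δc)² = 5.62;  (δz)² = 10.8
δS = √(17700) = 133
S = 1530.

1530 ± 133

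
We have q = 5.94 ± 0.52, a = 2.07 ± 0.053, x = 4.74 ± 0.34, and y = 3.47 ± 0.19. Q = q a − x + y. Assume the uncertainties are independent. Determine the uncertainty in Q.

1.19

Let p = q·a = 12.3. δp/p = √((1·δq/q)² + (1·δa/a)²) = √(0.00766 + 0.000656) = 0.0912, so δp = 1.12.
Q = p − x + y: δQ = √(δp² + δx² + δy²) = √(1.26 + 0.116 + 0.0361) = 1.19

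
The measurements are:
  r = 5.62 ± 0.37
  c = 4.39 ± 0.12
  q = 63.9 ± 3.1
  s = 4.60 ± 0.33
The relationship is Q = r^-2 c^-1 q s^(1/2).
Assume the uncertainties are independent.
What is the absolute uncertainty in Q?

0.146

Relative error in a monomial: (δQ/Q)² = Σ (nᵢ · δxᵢ/xᵢ)².
  (-2·δr/r)² = (-2×0.0658)² = 0.0173;  (-1·δc/c)² = (-1×0.0273)² = 0.000747;  (1·δq/q)² = (1×0.0485)² = 0.00235;  (½·δs/s)² = (0.5×0.0717)² = 0.00129
δQ/Q = √(0.0217) = 0.147
Q = 0.988, so δQ = 0.147 × 0.988 = 0.146.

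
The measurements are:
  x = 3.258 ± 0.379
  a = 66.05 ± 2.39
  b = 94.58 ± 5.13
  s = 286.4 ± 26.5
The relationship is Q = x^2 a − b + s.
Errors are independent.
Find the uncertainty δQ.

Let p = x^2·a = 701.1. δp/p = √((2·δx/x)² + (1·δa/a)²) = √(0.0541 + 0.00131) = 0.235, so δp = 165.
Q = p − b + s: δQ = √(δp² + δb² + δs²) = √(27200 + 26.3 + 702) = 167

167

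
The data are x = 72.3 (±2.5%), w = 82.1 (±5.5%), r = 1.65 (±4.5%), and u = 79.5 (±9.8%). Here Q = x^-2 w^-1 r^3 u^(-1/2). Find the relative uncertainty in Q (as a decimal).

0.162

For a monomial Q ∝ x^-2, w^-1, r^3, u^(-1/2), fractional errors add in quadrature:
  (-2·δx/x)² = (-2×0.0250)² = 0.00250;  (-1·δw/w)² = (-1×0.0550)² = 0.00302;  (3·δr/r)² = (3×0.0450)² = 0.0182;  (−½·δu/u)² = (-0.5×0.0980)² = 0.00240
δQ/Q = √(0.0262) = 0.162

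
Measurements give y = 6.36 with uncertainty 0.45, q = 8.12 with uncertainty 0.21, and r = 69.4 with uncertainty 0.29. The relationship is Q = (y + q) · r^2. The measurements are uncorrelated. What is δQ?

2460

Let u = y + q = 14.5. δu = √(δy² + δq²) = √(0.203 + 0.0441) = 0.497, so δu/u = 0.0343.
Q is then a monomial in u, r:
δQ/Q = √((δu/u)² + (2·δr/r)²) = √(0.00118 + 6.98e-05) = 0.0353
Q = 69700, so δQ = 0.0353 × 69700 = 2460.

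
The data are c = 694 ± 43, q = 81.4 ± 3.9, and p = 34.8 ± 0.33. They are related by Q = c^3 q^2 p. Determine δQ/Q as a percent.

Since Q is a product/quotient, work with relative uncertainties:
  (3·δc/c)² = (3×0.0620)² = 0.0346;  (2·δq/q)² = (2×0.0479)² = 0.00918;  (1·δp/p)² = (1×0.00948)² = 8.99e-05
δQ/Q = √(0.0438) = 0.209

20.9%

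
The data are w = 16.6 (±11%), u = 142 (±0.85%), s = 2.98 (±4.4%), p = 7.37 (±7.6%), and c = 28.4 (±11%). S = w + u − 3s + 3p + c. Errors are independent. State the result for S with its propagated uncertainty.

200 ± 4.19

Sums and differences: (δS)² = Σ (cᵢ δxᵢ)².
  (δw)² = 3.33;  (δu)² = 1.46;  (3·δs)² = 0.155;  (3·δp)² = 2.82;  (δc)² = 9.76
δS = √(17.5) = 4.19
S = 200.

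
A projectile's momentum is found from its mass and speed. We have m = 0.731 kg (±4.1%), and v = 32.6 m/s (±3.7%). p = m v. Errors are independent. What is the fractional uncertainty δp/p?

0.0552

p is a product of powers, so relative uncertainties combine in quadrature:
  (1·δm/m)² = (1×0.0410)² = 0.00168;  (1·δv/v)² = (1×0.0370)² = 0.00137
δp/p = √(0.00305) = 0.0552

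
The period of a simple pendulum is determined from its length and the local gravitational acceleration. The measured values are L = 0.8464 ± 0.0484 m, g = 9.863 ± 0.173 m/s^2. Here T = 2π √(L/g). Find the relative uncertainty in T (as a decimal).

0.0299

Since T is a product/quotient, work with relative uncertainties:
  (½·δL/L)² = (0.5×0.0572)² = 0.000817;  (−½·δg/g)² = (-0.5×0.0175)² = 7.69e-05
δT/T = √(0.000894) = 0.0299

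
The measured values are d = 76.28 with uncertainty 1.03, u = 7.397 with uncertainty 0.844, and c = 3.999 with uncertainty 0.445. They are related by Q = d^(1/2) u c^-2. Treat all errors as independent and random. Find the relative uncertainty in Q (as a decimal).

For a monomial Q ∝ d^(1/2), u, c^-2, fractional errors add in quadrature:
  (½·δd/d)² = (0.5×0.0135)² = 4.56e-05;  (1·δu/u)² = (1×0.114)² = 0.0130;  (-2·δc/c)² = (-2×0.111)² = 0.0495
δQ/Q = √(0.0626) = 0.250

0.250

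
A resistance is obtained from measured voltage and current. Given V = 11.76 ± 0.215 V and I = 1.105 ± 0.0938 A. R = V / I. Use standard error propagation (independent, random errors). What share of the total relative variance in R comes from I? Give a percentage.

(δR/R)² = (1·δV/V)² + (-1·δI/I)²
  V term: (1×0.0183)² = 0.000334
  I term: (-1×0.0849)² = 0.00721
Total = 0.00754. Share from I = 0.00721/0.00754 = 0.956.

95.6%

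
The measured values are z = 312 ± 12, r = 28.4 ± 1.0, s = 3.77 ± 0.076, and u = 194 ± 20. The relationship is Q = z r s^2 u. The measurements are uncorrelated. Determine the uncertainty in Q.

Q is a product of powers, so relative uncertainties combine in quadrature:
  (1·δz/z)² = (1×0.0385)² = 0.00148;  (1·δr/r)² = (1×0.0352)² = 0.00124;  (2·δs/s)² = (2×0.0202)² = 0.00163;  (1·δu/u)² = (1×0.103)² = 0.0106
δQ/Q = √(0.0150) = 0.122
Q = 2.44e+07, so δQ = 0.122 × 2.44e+07 = 2.99e+06.

2.99e+06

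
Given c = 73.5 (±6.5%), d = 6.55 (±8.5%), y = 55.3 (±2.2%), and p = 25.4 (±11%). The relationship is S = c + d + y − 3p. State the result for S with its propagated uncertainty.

59.2 ± 9.74

Absolute uncertainties add in quadrature for a linear combination:
  (δc)² = 22.8;  (δd)² = 0.310;  (δy)² = 1.48;  (3·δp)² = 70.3
δS = √(94.9) = 9.74
S = 59.2.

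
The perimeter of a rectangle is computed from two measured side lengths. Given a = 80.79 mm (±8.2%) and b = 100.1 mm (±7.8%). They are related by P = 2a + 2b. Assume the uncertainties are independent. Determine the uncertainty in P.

20.5 mm

Each term contributes (cᵢ δxᵢ)² to (δP)²:
  (2·δa)² = 176;  (2·δb)² = 244
δP = √(419) = 20.5 mm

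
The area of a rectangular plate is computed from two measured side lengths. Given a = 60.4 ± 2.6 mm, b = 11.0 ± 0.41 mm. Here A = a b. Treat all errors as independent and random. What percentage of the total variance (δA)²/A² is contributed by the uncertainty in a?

57.2%

(δA/A)² = (1·δa/a)² + (1·δb/b)²
  a term: (1×0.0430)² = 0.00185
  b term: (1×0.0373)² = 0.00139
Total = 0.00324. Share from a = 0.00185/0.00324 = 0.572.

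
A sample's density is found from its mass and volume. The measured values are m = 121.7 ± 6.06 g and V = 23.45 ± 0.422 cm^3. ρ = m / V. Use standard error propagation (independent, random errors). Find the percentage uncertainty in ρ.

5.29%

Each factor contributes (exponent × relative error)² to (δρ/ρ)²:
  (1·δm/m)² = (1×0.0498)² = 0.00248;  (-1·δV/V)² = (-1×0.0180)² = 0.000324
δρ/ρ = √(0.00280) = 0.0529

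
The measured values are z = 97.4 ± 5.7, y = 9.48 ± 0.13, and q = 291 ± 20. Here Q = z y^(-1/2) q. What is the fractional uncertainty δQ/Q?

0.0905

Since Q is a product/quotient, work with relative uncertainties:
  (1·δz/z)² = (1×0.0585)² = 0.00342;  (−½·δy/y)² = (-0.5×0.0137)² = 4.7e-05;  (1·δq/q)² = (1×0.0687)² = 0.00472
δQ/Q = √(0.00820) = 0.0905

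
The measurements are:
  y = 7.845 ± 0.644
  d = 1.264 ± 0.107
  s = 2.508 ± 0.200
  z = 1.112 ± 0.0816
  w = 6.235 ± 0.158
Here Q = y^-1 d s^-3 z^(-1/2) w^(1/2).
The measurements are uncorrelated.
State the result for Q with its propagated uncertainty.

For a monomial Q ∝ y^-1, d, s^-3, z^(-1/2), w^(1/2), fractional errors add in quadrature:
  (-1·δy/y)² = (-1×0.0821)² = 0.00674;  (1·δd/d)² = (1×0.0847)² = 0.00717;  (-3·δs/s)² = (-3×0.0797)² = 0.0572;  (−½·δz/z)² = (-0.5×0.0734)² = 0.00135;  (½·δw/w)² = (0.5×0.0253)² = 0.000161
δQ/Q = √(0.0726) = 0.270
Q = 0.02418, so δQ = 0.270 × 0.02418 = 0.00652.

0.02418 ± 0.00652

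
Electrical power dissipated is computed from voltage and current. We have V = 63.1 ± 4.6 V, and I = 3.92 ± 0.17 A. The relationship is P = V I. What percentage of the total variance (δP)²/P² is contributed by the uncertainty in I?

26.1%

(δP/P)² = (1·δV/V)² + (1·δI/I)²
  V term: (1×0.0729)² = 0.00531
  I term: (1×0.0434)² = 0.00188
Total = 0.00720. Share from I = 0.00188/0.00720 = 0.261.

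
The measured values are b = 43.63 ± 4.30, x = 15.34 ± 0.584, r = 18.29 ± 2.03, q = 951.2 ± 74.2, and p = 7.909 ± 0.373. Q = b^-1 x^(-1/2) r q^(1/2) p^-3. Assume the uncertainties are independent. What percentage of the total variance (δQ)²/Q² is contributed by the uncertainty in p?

(δQ/Q)² = (-1·δb/b)² + (−½·δx/x)² + (1·δr/r)² + (½·δq/q)² + (-3·δp/p)²
  b term: (-1×0.0986)² = 0.00971
  x term: (-0.5×0.0381)² = 0.000362
  r term: (1×0.111)² = 0.0123
  q term: (0.5×0.0780)² = 0.00152
  p term: (-3×0.0472)² = 0.0200
Total = 0.0439. Share from p = 0.0200/0.0439 = 0.456.

45.6%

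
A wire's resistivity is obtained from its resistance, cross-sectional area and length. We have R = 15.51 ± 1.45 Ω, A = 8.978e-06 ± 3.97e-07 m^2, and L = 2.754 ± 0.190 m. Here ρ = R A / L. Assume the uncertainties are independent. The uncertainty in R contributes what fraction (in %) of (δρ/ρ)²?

56.6%

(δρ/ρ)² = (1·δR/R)² + (1·δA/A)² + (-1·δL/L)²
  R term: (1×0.0935)² = 0.00874
  A term: (1×0.0442)² = 0.00196
  L term: (-1×0.0690)² = 0.00476
Total = 0.0155. Share from R = 0.00874/0.0155 = 0.566.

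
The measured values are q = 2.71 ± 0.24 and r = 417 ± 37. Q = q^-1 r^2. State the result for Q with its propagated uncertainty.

64200 ± 12700

Since Q is a product/quotient, work with relative uncertainties:
  (-1·δq/q)² = (-1×0.0886)² = 0.00784;  (2·δr/r)² = (2×0.0887)² = 0.0315
δQ/Q = √(0.0393) = 0.198
Q = 64200, so δQ = 0.198 × 64200 = 12700.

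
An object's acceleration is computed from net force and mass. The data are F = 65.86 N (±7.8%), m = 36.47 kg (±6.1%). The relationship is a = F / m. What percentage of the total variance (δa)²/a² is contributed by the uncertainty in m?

38.0%

(δa/a)² = (1·δF/F)² + (-1·δm/m)²
  F term: (1×0.0780)² = 0.00608
  m term: (-1×0.0610)² = 0.00372
Total = 0.00980. Share from m = 0.00372/0.00980 = 0.380.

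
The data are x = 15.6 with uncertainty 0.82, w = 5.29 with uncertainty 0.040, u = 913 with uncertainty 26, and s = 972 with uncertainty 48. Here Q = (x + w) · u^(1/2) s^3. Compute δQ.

8.92e+10

Let h = x + w = 20.9. δh = √(δx² + δw²) = √(0.672 + 0.00160) = 0.821, so δh/h = 0.0393.
Q is then a monomial in h, u, s:
δQ/Q = √((δh/h)² + (½·δu/u)² + (3·δs/s)²) = √(0.00154 + 0.000203 + 0.0219) = 0.154
Q = 5.8e+11, so δQ = 0.154 × 5.8e+11 = 8.92e+10.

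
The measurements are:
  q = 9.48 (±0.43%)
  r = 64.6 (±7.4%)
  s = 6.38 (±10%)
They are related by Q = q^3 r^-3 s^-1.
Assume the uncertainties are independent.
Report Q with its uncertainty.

0.000495 ± 0.000121

For a monomial Q ∝ q^3, r^-3, s^-1, fractional errors add in quadrature:
  (3·δq/q)² = (3×0.00430)² = 0.000166;  (-3·δr/r)² = (-3×0.0740)² = 0.0493;  (-1·δs/s)² = (-1×0.100)² = 0.0100
δQ/Q = √(0.0595) = 0.244
Q = 0.000495, so δQ = 0.244 × 0.000495 = 0.000121.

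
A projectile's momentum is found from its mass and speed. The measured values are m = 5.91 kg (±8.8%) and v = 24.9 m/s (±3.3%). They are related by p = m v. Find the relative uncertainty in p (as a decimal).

Products/powers → add relative errors in quadrature, weighted by exponent:
  (1·δm/m)² = (1×0.0880)² = 0.00774;  (1·δv/v)² = (1×0.0330)² = 0.00109
δp/p = √(0.00883) = 0.0940

0.0940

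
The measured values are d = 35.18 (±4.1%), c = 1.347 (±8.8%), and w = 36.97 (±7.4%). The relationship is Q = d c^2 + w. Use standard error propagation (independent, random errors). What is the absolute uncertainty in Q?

11.9

Let p = d·c^2 = 63.83. δp/p = √((1·δd/d)² + (2·δc/c)²) = √(0.00168 + 0.0310) = 0.181, so δp = 11.5.
Q = p + w: δQ = √(δp² + δw²) = √(133 + 7.48) = 11.9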